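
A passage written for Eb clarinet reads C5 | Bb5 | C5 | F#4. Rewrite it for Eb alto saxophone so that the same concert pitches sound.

C6 Bb6 C6 F#5

First find concert pitch: the Eb clarinet sounds a minor third above written, so C5 Bb5 C5 F#4 sounds Eb5 Db6 Eb5 A4.
Then write for Eb alto saxophone: it sounds a major sixth below written, so the part must be a major sixth above concert.
Eb5 → C6
Db6 → Bb6
Eb5 → C6
A4 → F#5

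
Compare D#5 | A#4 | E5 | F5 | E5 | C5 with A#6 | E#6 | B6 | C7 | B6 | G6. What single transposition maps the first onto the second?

up a perfect twelfth

From D#5 to A#6 is 12 letter names — a twelfth of some quality.
D#5 to A#6 is 19 semitones, which makes it a perfect twelfth; the second version is higher, so the direction is up.
Checking another pair — C5 → G6 — gives the same interval.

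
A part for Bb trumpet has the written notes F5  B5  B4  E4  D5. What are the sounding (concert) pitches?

Written C4 on the Bb trumpet sounds as Bb3, a major second lower; apply that shift to every note.
F5 -> Eb5
B5 -> A5
B4 -> A4
E4 -> D4
D5 -> C5

Eb5 A5 A4 D4 C5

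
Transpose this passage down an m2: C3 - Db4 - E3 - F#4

C3 down a minor second is B2.
Db4 down a minor second is C4.
E3 down a minor second is D#3.
A minor second down from F#4 gives E#4.

B2 C4 D#3 E#4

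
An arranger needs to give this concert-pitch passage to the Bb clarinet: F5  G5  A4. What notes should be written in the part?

G5 A5 B4

The Bb clarinet sounds a major second below written, so the written part must be a major second above concert — transpose each note up.
F5 becomes G5
G5 becomes A5
A4 becomes B4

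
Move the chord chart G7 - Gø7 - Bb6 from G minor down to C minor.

G minor down to C minor is a perfect fifth; each chord root moves by that interval while the quality stays the same.
G7: root G down a perfect fifth → C, giving C7.
Gø7: root G down a perfect fifth → C, giving Cø7.
Bb6: root Bb down a perfect fifth → Eb, giving Eb6.

C7 Cø7 Eb6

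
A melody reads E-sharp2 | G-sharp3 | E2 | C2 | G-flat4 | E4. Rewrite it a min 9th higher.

F#3 A4 F3 Db3 Abb5 F5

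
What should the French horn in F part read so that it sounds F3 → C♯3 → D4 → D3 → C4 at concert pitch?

C4 G#3 A4 A3 G4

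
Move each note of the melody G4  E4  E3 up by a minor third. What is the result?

G4: a third up reaches B, and 3 semitones makes it Bb4.
E4 up a minor third is G4.
E3 up a minor third is G3.

Bb4 G4 G3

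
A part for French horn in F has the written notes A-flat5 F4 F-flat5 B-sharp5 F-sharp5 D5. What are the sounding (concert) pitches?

Db5 Bb3 Bbb4 E#5 B4 G4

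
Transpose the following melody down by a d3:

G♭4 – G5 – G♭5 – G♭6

E4 E#5 E5 E6

Gb4 down a diminished third is E4.
A diminished third down from G5 gives E#5.
A diminished third down from Gb5 gives E5.
Gb6: a third down reaches E, and 2 semitones makes it E6.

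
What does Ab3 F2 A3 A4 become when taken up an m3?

Ab3: a third up reaches C, and 3 semitones makes it Cb4.
F2 up a minor third is Ab2.
A minor third up from A3 gives C4.
A4: a third up reaches C, and 3 semitones makes it C5.

Cb4 Ab2 C4 C5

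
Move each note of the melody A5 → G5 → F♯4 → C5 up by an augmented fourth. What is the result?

A5: a fourth up reaches D, and 6 semitones makes it D#6.
G5 up an augmented fourth is C#6.
An augmented fourth up from F#4 gives B#4.
C5: a fourth up reaches F, and 6 semitones makes it F#5.

D#6 C#6 B#4 F#5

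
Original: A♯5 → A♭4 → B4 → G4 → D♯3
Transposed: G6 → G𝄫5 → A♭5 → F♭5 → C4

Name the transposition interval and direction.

up a diminished seventh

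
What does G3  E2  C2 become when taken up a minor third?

Bb3 G2 Eb2

G3: a third up reaches B, and 3 semitones makes it Bb3.
A minor third up from E2 gives G2.
C2: a third up reaches E, and 3 semitones makes it Eb2.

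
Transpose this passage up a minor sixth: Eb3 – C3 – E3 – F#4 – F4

Cb4 Ab3 C4 D5 Db5

Eb3 → Cb4
C3 → Ab3
E3 → C4
F#4 → D5
F4 → Db5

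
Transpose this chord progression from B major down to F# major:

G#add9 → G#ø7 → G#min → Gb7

B major down to F# major is a perfect fourth; each chord root moves by that interval while the quality stays the same.
G#add9: root G# down a perfect fourth → D#, giving D#add9.
G#ø7: root G# down a perfect fourth → D#, giving D#ø7.
G#min: root G# down a perfect fourth → D#, giving D#min.
Gb7: root Gb down a perfect fourth → Db, giving Db7.

D#add9 D#ø7 D#min Db7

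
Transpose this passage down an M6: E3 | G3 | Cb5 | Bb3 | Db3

G2 Bb2 Ebb4 Db3 Fb2

E3 becomes G2
G3 becomes Bb2
Cb5 becomes Ebb4
Bb3 becomes Db3
Db3 becomes Fb2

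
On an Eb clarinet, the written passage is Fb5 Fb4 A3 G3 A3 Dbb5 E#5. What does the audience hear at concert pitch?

The Eb clarinet sounds a minor third above written, so transpose each written note up a minor third.
Fb5 to Abb5
Fb4 to Abb4
A3 to C4
G3 to Bb3
A3 to C4
Dbb5 to Fbb5
E#5 to G#5

Abb5 Abb4 C4 Bb3 C4 Fbb5 G#5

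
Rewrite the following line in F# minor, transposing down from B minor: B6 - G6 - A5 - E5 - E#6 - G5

From B down to F# is a perfect fourth; apply that to each pitch.
B6 becomes F#6
G6 becomes D6
A5 becomes E5
E5 becomes B4
E#6 becomes B#5
G5 becomes D5

F#6 D6 E5 B4 B#5 D5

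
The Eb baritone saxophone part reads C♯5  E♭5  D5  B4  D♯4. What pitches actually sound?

The Eb baritone saxophone sounds a major thirteenth below written, so transpose each written note down a major thirteenth.
C#5 to E3
Eb5 to Gb3
D5 to F3
B4 to D3
D#4 to F#2

E3 Gb3 F3 D3 F#2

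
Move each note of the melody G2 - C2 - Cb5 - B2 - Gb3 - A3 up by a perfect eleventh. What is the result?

G2 up a perfect eleventh is C4.
C2: an eleventh up reaches F, and 17 semitones makes it F3.
A perfect eleventh up from Cb5 gives Fb6.
B2: an eleventh up reaches E, and 17 semitones makes it E4.
Gb3: an eleventh up reaches C, and 17 semitones makes it Cb5.
A perfect eleventh up from A3 gives D5.

C4 F3 Fb6 E4 Cb5 D5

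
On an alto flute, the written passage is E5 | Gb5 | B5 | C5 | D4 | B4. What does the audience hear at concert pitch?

B4 Db5 F#5 G4 A3 F#4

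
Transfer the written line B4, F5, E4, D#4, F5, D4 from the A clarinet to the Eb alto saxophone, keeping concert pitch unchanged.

First find concert pitch: the A clarinet sounds a minor third below written, so B4 F5 E4 D#4 F5 D4 sounds G#4 D5 C#4 B#3 D5 B3.
Then write for Eb alto saxophone: it sounds a major sixth below written, so the part must be a major sixth above concert.
G#4 → E#5
D5 → B5
C#4 → A#4
B#3 → G##4
D5 → B5
B3 → G#4

E#5 B5 A#4 G##4 B5 G#4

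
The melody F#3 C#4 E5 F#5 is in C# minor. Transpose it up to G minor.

From C# up to G is a diminished fifth; apply that to each pitch.
F#3 becomes C4
C#4 becomes G4
E5 becomes Bb5
F#5 becomes C6

C4 G4 Bb5 C6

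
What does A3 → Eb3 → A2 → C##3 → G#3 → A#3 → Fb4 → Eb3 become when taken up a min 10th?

C5 Gb4 C4 E#4 B4 C#5 Abb5 Gb4

A minor tenth up from A3 gives C5.
Eb3 up a minor tenth is Gb4.
A2 up a minor tenth is C4.
C##3: a tenth up reaches E, and 15 semitones makes it E#4.
A minor tenth up from G#3 gives B4.
A#3 up a minor tenth is C#5.
A minor tenth up from Fb4 gives Abb5.
Eb3: a tenth up reaches G, and 15 semitones makes it Gb4.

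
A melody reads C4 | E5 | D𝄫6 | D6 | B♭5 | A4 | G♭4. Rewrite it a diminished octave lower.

C4 down a diminished octave is C#3.
E5: an octave down reaches E, and 11 semitones makes it E#4.
Dbb6: an octave down reaches D, and 11 semitones makes it Db5.
D6 down a diminished octave is D#5.
Bb5 down a diminished octave is B4.
A4 down a diminished octave is A#3.
Gb4: an octave down reaches G, and 11 semitones makes it G3.

C#3 E#4 Db5 D#5 B4 A#3 G3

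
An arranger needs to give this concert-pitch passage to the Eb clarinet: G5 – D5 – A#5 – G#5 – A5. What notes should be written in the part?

E5 B4 F##5 E#5 F#5

Written C4 sounds as Eb4 on the Eb clarinet, so concert pitches are written a minor third down.
G5 gives E5
D5 gives B4
A#5 gives F##5
G#5 gives E#5
A5 gives F#5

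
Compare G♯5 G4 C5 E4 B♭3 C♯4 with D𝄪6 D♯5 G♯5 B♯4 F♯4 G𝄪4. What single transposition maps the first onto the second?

From G#5 to D##6 is 5 letter names — a fifth of some quality.
G#5 to D##6 is 8 semitones, which makes it an augmented fifth; the second version is higher, so the direction is up.
Checking another pair — C#4 → G##4 — gives the same interval.

up an augmented fifth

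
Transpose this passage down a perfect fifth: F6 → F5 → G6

F6 becomes Bb5
F5 becomes Bb4
G6 becomes C6

Bb5 Bb4 C6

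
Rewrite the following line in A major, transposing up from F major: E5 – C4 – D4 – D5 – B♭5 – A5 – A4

G#5 E4 F#4 F#5 D6 C#6 C#5

From F up to A is a major third; apply that to each pitch.
E5 gives G#5
C4 gives E4
D4 gives F#4
D5 gives F#5
Bb5 gives D6
A5 gives C#6
A4 gives C#5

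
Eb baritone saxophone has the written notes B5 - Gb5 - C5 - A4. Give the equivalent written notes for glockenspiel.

First find concert pitch: the Eb baritone saxophone sounds a major thirteenth below written, so B5 Gb5 C5 A4 sounds D4 Bbb3 Eb3 C3.
Then write for glockenspiel: it sounds a perfect fifteenth above written, so the part must be a perfect fifteenth below concert.
D4 → D2
Bbb3 → Bbb1
Eb3 → Eb1
C3 → C1

D2 Bbb1 Eb1 C1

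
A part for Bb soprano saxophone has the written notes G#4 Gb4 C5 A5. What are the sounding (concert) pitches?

Written C4 on the Bb soprano saxophone sounds as Bb3, a major second lower; apply that shift to every note.
G#4 -> F#4
Gb4 -> Fb4
C5 -> Bb4
A5 -> G5

F#4 Fb4 Bb4 G5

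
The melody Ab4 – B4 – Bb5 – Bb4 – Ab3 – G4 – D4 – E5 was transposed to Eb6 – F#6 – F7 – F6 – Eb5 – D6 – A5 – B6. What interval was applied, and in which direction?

up a perfect twelfth

Take the first pair: Ab4 → Eb6. A to E spans 12 letter names, so the interval is some kind of twelfth.
Ab4 to Eb6 is 19 semitones, which makes it a perfect twelfth; the second version is higher, so the direction is up.
Checking another pair — E5 → B6 — gives the same interval.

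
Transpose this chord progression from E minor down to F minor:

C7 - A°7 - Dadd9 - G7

Db7 Bb°7 Ebadd9 Ab7

E minor down to F minor is a major seventh; each chord root moves by that interval while the quality stays the same.
C7: root C down a major seventh → Db, giving Db7.
A°7: root A down a major seventh → Bb, giving Bb°7.
Dadd9: root D down a major seventh → Eb, giving Ebadd9.
G7: root G down a major seventh → Ab, giving Ab7.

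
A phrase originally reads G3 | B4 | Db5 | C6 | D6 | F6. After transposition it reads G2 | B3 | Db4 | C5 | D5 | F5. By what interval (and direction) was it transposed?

down a perfect octave

From G3 to G2 is 8 letter names — an octave of some quality.
G2 to G3 is 12 semitones, which makes it a perfect octave; the second version is lower, so the direction is down.
Checking another pair — F6 → F5 — gives the same interval.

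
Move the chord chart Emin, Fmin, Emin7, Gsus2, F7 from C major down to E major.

G#min Amin G#min7 Bsus2 A7

C major down to E major is a minor sixth; each chord root moves by that interval while the quality stays the same.
Emin: root E down a minor sixth → G#, giving G#min.
Fmin: root F down a minor sixth → A, giving Amin.
Emin7: root E down a minor sixth → G#, giving G#min7.
Gsus2: root G down a minor sixth → B, giving Bsus2.
F7: root F down a minor sixth → A, giving A7.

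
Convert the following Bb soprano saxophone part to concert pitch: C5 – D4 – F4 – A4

Bb4 C4 Eb4 G4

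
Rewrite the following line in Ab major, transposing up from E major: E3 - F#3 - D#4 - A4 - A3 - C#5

E major to Ab major up is a diminished fourth, so every note moves up by that interval.
E3 to Ab3
F#3 to Bb3
D#4 to G4
A4 to Db5
A3 to Db4
C#5 to F5

Ab3 Bb3 G4 Db5 Db4 F5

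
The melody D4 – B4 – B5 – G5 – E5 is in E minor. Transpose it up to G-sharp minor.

F#4 D#5 D#6 B5 G#5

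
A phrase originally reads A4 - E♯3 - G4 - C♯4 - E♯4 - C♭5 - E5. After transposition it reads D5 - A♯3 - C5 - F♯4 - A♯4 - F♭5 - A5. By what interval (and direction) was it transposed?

up a perfect fourth

Take the first pair: A4 → D5. A to D spans 4 letter names, so the interval is some kind of fourth.
A4 to D5 is 5 semitones, which makes it a perfect fourth; the second version is higher, so the direction is up.
Checking another pair — E5 → A5 — gives the same interval.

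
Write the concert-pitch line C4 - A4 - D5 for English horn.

G4 E5 A5

Written C4 sounds as F3 on the English horn, so concert pitches are written a perfect fifth up.
C4 → G4
A4 → E5
D5 → A5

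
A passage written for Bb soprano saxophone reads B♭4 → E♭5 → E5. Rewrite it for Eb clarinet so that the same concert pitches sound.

F4 Bb4 B4

First find concert pitch: the Bb soprano saxophone sounds a major second below written, so B♭4 E♭5 E5 sounds Ab4 Db5 D5.
Then write for Eb clarinet: it sounds a minor third above written, so the part must be a minor third below concert.
Ab4 → F4
Db5 → Bb4
D5 → B4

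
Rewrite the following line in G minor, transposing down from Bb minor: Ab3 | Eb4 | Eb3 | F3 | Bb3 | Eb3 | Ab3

F3 C4 C3 D3 G3 C3 F3

From Bb down to G is a minor third; apply that to each pitch.
Ab3 becomes F3
Eb4 becomes C4
Eb3 becomes C3
F3 becomes D3
Bb3 becomes G3
Eb3 becomes C3
Ab3 becomes F3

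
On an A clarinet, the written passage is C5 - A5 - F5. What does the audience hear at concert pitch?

A4 F#5 D5

Written C4 on the A clarinet sounds as A3, a minor third lower; apply that shift to every note.
C5 -> A4
A5 -> F#5
F5 -> D5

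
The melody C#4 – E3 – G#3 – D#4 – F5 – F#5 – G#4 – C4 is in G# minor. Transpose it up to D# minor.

G# minor to D# minor up is a perfect fifth, so every note moves up by that interval.
C#4 to G#4
E3 to B3
G#3 to D#4
D#4 to A#4
F5 to C6
F#5 to C#6
G#4 to D#5
C4 to G4

G#4 B3 D#4 A#4 C6 C#6 D#5 G4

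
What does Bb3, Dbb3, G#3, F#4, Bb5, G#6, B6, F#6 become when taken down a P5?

Eb3 Gbb2 C#3 B3 Eb5 C#6 E6 B5

Bb3: a fifth down reaches E, and 7 semitones makes it Eb3.
Dbb3: a fifth down reaches G, and 7 semitones makes it Gbb2.
A perfect fifth down from G#3 gives C#3.
F#4: a fifth down reaches B, and 7 semitones makes it B3.
Bb5: a fifth down reaches E, and 7 semitones makes it Eb5.
A perfect fifth down from G#6 gives C#6.
B6 down a perfect fifth is E6.
A perfect fifth down from F#6 gives B5.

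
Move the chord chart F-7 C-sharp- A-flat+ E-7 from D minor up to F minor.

Ab-7 E- Cb+ G-7

D minor up to F minor is a minor third; each chord root moves by that interval while the quality stays the same.
F-7: root F up a minor third → Ab, giving Ab-7.
C-sharp-: root C-sharp up a minor third → E, giving E-.
A-flat+: root A-flat up a minor third → Cb, giving Cb+.
E-7: root E up a minor third → G, giving G-7.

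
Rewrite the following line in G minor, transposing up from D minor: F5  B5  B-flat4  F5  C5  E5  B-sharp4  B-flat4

Bb5 E6 Eb5 Bb5 F5 A5 E#5 Eb5

D minor to G minor up is a perfect fourth, so every note moves up by that interval.
F5 gives Bb5
B5 gives E6
Bb4 gives Eb5
F5 gives Bb5
C5 gives F5
E5 gives A5
B#4 gives E#5
Bb4 gives Eb5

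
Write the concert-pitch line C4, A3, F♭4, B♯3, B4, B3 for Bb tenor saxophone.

D5 B4 Gb5 C##5 C#6 C#5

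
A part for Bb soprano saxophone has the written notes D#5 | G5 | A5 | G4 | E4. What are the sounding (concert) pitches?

C#5 F5 G5 F4 D4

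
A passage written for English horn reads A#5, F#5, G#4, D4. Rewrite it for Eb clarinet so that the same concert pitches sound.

B#4 G#4 A#3 E3

First find concert pitch: the English horn sounds a perfect fifth below written, so A#5 F#5 G#4 D4 sounds D#5 B4 C#4 G3.
Then write for Eb clarinet: it sounds a minor third above written, so the part must be a minor third below concert.
D#5 → B#4
B4 → G#4
C#4 → A#3
G3 → E3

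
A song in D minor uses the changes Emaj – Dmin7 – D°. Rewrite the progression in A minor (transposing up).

D minor up to A minor is a perfect fifth; each chord root moves by that interval while the quality stays the same.
Emaj: root E up a perfect fifth → B, giving Bmaj.
Dmin7: root D up a perfect fifth → A, giving Amin7.
D°: root D up a perfect fifth → A, giving A°.

Bmaj Amin7 A°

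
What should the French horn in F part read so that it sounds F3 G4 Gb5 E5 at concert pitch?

The French horn in F sounds a perfect fifth below written, so the written part must be a perfect fifth above concert — transpose each note up.
F3 becomes C4
G4 becomes D5
Gb5 becomes Db6
E5 becomes B5

C4 D5 Db6 B5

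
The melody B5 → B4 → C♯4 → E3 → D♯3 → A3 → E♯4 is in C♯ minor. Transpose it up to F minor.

Eb6 Eb5 F4 Ab3 G3 Db4 A4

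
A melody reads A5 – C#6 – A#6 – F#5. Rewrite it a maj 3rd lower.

A5 gives F5
C#6 gives A5
A#6 gives F#6
F#5 gives D5

F5 A5 F#6 D5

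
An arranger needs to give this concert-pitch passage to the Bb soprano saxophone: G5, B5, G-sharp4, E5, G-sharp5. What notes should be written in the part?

Written C4 sounds as Bb3 on the Bb soprano saxophone, so concert pitches are written a major second up.
G5 gives A5
B5 gives C#6
G#4 gives A#4
E5 gives F#5
G#5 gives A#5

A5 C#6 A#4 F#5 A#5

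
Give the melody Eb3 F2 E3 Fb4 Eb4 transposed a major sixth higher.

C4 D3 C#4 Db5 C5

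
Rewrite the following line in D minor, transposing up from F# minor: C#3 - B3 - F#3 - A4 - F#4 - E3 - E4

From F# up to D is a minor sixth; apply that to each pitch.
C#3 → A3
B3 → G4
F#3 → D4
A4 → F5
F#4 → D5
E3 → C4
E4 → C5

A3 G4 D4 F5 D5 C4 C5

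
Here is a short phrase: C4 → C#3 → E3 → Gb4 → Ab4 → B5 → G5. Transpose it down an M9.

C4 down a major ninth is Bb2.
C#3 down a major ninth is B1.
E3 down a major ninth is D2.
Gb4: a ninth down reaches F, and 14 semitones makes it Fb3.
A major ninth down from Ab4 gives Gb3.
B5: a ninth down reaches A, and 14 semitones makes it A4.
A major ninth down from G5 gives F4.

Bb2 B1 D2 Fb3 Gb3 A4 F4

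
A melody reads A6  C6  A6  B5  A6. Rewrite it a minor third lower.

F#6 A5 F#6 G#5 F#6

A6 becomes F#6
C6 becomes A5
A6 becomes F#6
B5 becomes G#5
A6 becomes F#6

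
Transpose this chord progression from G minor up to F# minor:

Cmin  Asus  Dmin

Bmin G#sus C#min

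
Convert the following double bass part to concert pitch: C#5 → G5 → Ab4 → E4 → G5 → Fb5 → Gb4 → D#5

The double bass sounds a perfect octave below written, so transpose each written note down a perfect octave.
C#5 becomes C#4
G5 becomes G4
Ab4 becomes Ab3
E4 becomes E3
G5 becomes G4
Fb5 becomes Fb4
Gb4 becomes Gb3
D#5 becomes D#4

C#4 G4 Ab3 E3 G4 Fb4 Gb3 D#4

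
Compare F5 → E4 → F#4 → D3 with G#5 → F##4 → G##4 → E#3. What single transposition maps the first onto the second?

From F5 to G#5 is 2 letter names — a second of some quality.
F5 to G#5 is 3 semitones, which makes it an augmented second; the second version is higher, so the direction is up.
Checking another pair — D3 → E#3 — gives the same interval.

up an augmented second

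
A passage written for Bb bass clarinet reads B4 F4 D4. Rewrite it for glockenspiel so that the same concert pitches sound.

A1 Eb1 C1

First find concert pitch: the Bb bass clarinet sounds a major ninth below written, so B4 F4 D4 sounds A3 Eb3 C3.
Then write for glockenspiel: it sounds a perfect fifteenth above written, so the part must be a perfect fifteenth below concert.
A3 → A1
Eb3 → Eb1
C3 → C1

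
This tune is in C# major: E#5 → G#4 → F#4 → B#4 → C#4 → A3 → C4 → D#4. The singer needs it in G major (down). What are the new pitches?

B4 D4 C4 F#4 G3 Eb3 Gb3 A3

From C# down to G is an augmented fourth; apply that to each pitch.
E#5 -> B4
G#4 -> D4
F#4 -> C4
B#4 -> F#4
C#4 -> G3
A3 -> Eb3
C4 -> Gb3
D#4 -> A3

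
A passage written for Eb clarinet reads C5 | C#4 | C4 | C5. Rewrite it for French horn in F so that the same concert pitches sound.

Bb5 B4 Bb4 Bb5

First find concert pitch: the Eb clarinet sounds a minor third above written, so C5 C#4 C4 C5 sounds Eb5 E4 Eb4 Eb5.
Then write for French horn in F: it sounds a perfect fifth below written, so the part must be a perfect fifth above concert.
Eb5 → Bb5
E4 → B4
Eb4 → Bb4
Eb5 → Bb5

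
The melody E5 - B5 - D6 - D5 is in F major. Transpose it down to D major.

F major to D major down is a minor third, so every note moves down by that interval.
E5 → C#5
B5 → G#5
D6 → B5
D5 → B4

C#5 G#5 B5 B4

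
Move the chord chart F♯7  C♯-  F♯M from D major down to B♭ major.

D major down to B♭ major is a major third; each chord root moves by that interval while the quality stays the same.
F♯7: root F♯ down a major third → D, giving D7.
C♯-: root C♯ down a major third → A, giving A-.
F♯M: root F♯ down a major third → D, giving DM.

D7 A- DM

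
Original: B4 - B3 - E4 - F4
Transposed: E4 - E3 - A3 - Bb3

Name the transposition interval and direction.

down a perfect fifth

Take the first pair: B4 → E4. B to E spans 5 letter names, so the interval is some kind of fifth.
E4 to B4 is 7 semitones, which makes it a perfect fifth; the second version is lower, so the direction is down.
Checking another pair — F4 → Bb3 — gives the same interval.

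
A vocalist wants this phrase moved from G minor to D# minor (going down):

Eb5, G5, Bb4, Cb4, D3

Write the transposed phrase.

B4 D#5 F#4 G3 A#2

G minor to D# minor down is a diminished fourth, so every note moves down by that interval.
Eb5 to B4
G5 to D#5
Bb4 to F#4
Cb4 to G3
D3 to A#2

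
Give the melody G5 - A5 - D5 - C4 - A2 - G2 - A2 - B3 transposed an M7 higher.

G5: a seventh up reaches F, and 11 semitones makes it F#6.
A major seventh up from A5 gives G#6.
A major seventh up from D5 gives C#6.
C4 up a major seventh is B4.
A2: a seventh up reaches G, and 11 semitones makes it G#3.
A major seventh up from G2 gives F#3.
A major seventh up from A2 gives G#3.
B3: a seventh up reaches A, and 11 semitones makes it A#4.

F#6 G#6 C#6 B4 G#3 F#3 G#3 A#4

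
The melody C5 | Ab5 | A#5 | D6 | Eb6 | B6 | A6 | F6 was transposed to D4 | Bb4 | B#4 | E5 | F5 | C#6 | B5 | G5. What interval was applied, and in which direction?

down a minor seventh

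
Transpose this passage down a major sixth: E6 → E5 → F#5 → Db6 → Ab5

G5 G4 A4 Fb5 Cb5

E6: a sixth down reaches G, and 9 semitones makes it G5.
E5 down a major sixth is G4.
A major sixth down from F#5 gives A4.
Db6 down a major sixth is Fb5.
A major sixth down from Ab5 gives Cb5.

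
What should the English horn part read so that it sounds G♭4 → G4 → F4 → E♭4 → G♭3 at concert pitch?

Db5 D5 C5 Bb4 Db4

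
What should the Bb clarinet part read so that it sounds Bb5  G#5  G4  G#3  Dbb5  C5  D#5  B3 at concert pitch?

The Bb clarinet sounds a major second below written, so the written part must be a major second above concert — transpose each note up.
Bb5 -> C6
G#5 -> A#5
G4 -> A4
G#3 -> A#3
Dbb5 -> Ebb5
C5 -> D5
D#5 -> E#5
B3 -> C#4

C6 A#5 A4 A#3 Ebb5 D5 E#5 C#4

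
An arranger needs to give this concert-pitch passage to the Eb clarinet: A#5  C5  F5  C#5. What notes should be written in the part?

F##5 A4 D5 A#4

Written C4 sounds as Eb4 on the Eb clarinet, so concert pitches are written a minor third down.
A#5 to F##5
C5 to A4
F5 to D5
C#5 to A#4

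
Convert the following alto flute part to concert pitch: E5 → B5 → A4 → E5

B4 F#5 E4 B4

The alto flute sounds a perfect fourth below written, so transpose each written note down a perfect fourth.
E5 gives B4
B5 gives F#5
A4 gives E4
E5 gives B4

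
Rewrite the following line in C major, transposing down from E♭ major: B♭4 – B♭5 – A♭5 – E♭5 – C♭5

G4 G5 F5 C5 Ab4

E♭ major to C major down is a minor third, so every note moves down by that interval.
Bb4 becomes G4
Bb5 becomes G5
Ab5 becomes F5
Eb5 becomes C5
Cb5 becomes Ab4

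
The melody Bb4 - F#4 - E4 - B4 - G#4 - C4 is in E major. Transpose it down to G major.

E major to G major down is a major sixth, so every note moves down by that interval.
Bb4 to Db4
F#4 to A3
E4 to G3
B4 to D4
G#4 to B3
C4 to Eb3

Db4 A3 G3 D4 B3 Eb3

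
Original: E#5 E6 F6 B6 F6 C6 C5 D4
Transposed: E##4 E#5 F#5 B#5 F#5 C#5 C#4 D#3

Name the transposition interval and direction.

down a diminished octave

From E#5 to E##4 is 8 letter names — an octave of some quality.
E##4 to E#5 is 11 semitones, which makes it a diminished octave; the second version is lower, so the direction is down.
Checking another pair — D4 → D#3 — gives the same interval.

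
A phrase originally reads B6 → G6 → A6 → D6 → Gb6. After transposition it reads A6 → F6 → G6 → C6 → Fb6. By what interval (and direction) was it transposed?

down a major second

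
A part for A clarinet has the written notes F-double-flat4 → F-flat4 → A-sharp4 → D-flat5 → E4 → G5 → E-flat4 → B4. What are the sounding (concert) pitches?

Written C4 on the A clarinet sounds as A3, a minor third lower; apply that shift to every note.
Fbb4 becomes Dbb4
Fb4 becomes Db4
A#4 becomes F##4
Db5 becomes Bb4
E4 becomes C#4
G5 becomes E5
Eb4 becomes C4
B4 becomes G#4

Dbb4 Db4 F##4 Bb4 C#4 E5 C4 G#4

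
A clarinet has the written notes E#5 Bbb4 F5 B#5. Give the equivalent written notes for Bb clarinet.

D##5 Ab4 E5 A##5

First find concert pitch: the A clarinet sounds a minor third below written, so E#5 Bbb4 F5 B#5 sounds C##5 Gb4 D5 G##5.
Then write for Bb clarinet: it sounds a major second below written, so the part must be a major second above concert.
C##5 → D##5
Gb4 → Ab4
D5 → E5
G##5 → A##5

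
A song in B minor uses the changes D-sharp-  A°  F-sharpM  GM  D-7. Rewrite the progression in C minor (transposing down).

E- Bb° GM AbM Eb-7

B minor down to C minor is a major seventh; each chord root moves by that interval while the quality stays the same.
D-sharp-: root D-sharp down a major seventh → E, giving E-.
A°: root A down a major seventh → Bb, giving Bb°.
F-sharpM: root F-sharp down a major seventh → G, giving GM.
GM: root G down a major seventh → Ab, giving AbM.
D-7: root D down a major seventh → Eb, giving Eb-7.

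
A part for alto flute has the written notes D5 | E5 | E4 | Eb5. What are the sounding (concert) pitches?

The alto flute sounds a perfect fourth below written, so transpose each written note down a perfect fourth.
D5 gives A4
E5 gives B4
E4 gives B3
Eb5 gives Bb4

A4 B4 B3 Bb4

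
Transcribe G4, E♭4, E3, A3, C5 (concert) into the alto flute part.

C5 Ab4 A3 D4 F5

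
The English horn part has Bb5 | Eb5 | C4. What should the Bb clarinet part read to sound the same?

First find concert pitch: the English horn sounds a perfect fifth below written, so Bb5 Eb5 C4 sounds Eb5 Ab4 F3.
Then write for Bb clarinet: it sounds a major second below written, so the part must be a major second above concert.
Eb5 → F5
Ab4 → Bb4
F3 → G3

F5 Bb4 G3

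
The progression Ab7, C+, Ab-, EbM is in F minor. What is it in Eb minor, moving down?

F minor down to Eb minor is a major second; each chord root moves by that interval while the quality stays the same.
Ab7: root Ab down a major second → Gb, giving Gb7.
C+: root C down a major second → Bb, giving Bb+.
Ab-: root Ab down a major second → Gb, giving Gb-.
EbM: root Eb down a major second → Db, giving DbM.

Gb7 Bb+ Gb- DbM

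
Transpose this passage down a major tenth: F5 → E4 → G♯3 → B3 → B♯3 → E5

F5 -> Db4
E4 -> C3
G#3 -> E2
B3 -> G2
B#3 -> G#2
E5 -> C4

Db4 C3 E2 G2 G#2 C4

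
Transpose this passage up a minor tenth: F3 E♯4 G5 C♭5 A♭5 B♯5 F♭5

Ab4 G#5 Bb6 Ebb6 Cb7 D#7 Abb6

F3 → Ab4
E#4 → G#5
G5 → Bb6
Cb5 → Ebb6
Ab5 → Cb7
B#5 → D#7
Fb5 → Abb6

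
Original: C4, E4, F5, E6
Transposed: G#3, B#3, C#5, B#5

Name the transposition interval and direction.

down a diminished fourth

Take the first pair: C4 → G#3. C to G spans 4 letter names, so the interval is some kind of fourth.
G#3 to C4 is 4 semitones, which makes it a diminished fourth; the second version is lower, so the direction is down.
Checking another pair — E6 → B#5 — gives the same interval.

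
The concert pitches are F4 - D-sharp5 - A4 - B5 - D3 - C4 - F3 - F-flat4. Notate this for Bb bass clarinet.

The Bb bass clarinet sounds a major ninth below written, so the written part must be a major ninth above concert — transpose each note up.
F4 becomes G5
D#5 becomes E#6
A4 becomes B5
B5 becomes C#7
D3 becomes E4
C4 becomes D5
F3 becomes G4
Fb4 becomes Gb5

G5 E#6 B5 C#7 E4 D5 G4 Gb5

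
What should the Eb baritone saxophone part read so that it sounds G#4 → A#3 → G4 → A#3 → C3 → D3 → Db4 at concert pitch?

E#6 F##5 E6 F##5 A4 B4 Bb5

Written C4 sounds as Eb2 on the Eb baritone saxophone, so concert pitches are written a major thirteenth up.
G#4 -> E#6
A#3 -> F##5
G4 -> E6
A#3 -> F##5
C3 -> A4
D3 -> B4
Db4 -> Bb5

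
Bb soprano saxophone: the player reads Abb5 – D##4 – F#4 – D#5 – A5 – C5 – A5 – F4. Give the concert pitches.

The Bb soprano saxophone sounds a major second below written, so transpose each written note down a major second.
Abb5 → Gbb5
D##4 → C##4
F#4 → E4
D#5 → C#5
A5 → G5
C5 → Bb4
A5 → G5
F4 → Eb4

Gbb5 C##4 E4 C#5 G5 Bb4 G5 Eb4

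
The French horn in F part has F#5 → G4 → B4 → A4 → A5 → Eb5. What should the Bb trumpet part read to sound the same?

C#5 D4 F#4 E4 E5 Bb4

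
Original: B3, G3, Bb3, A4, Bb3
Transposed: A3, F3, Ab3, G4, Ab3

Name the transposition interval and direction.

down a major second

Take the first pair: B3 → A3. B to A spans 2 letter names, so the interval is some kind of second.
A3 to B3 is 2 semitones, which makes it a major second; the second version is lower, so the direction is down.
Checking another pair — Bb3 → Ab3 — gives the same interval.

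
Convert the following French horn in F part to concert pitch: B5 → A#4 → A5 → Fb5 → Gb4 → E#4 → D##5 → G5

E5 D#4 D5 Bbb4 Cb4 A#3 G##4 C5

The French horn in F sounds a perfect fifth below written, so transpose each written note down a perfect fifth.
B5 becomes E5
A#4 becomes D#4
A5 becomes D5
Fb5 becomes Bbb4
Gb4 becomes Cb4
E#4 becomes A#3
D##5 becomes G##4
G5 becomes C5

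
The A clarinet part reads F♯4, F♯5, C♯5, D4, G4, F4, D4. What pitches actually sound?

The A clarinet sounds a minor third below written, so transpose each written note down a minor third.
F#4 becomes D#4
F#5 becomes D#5
C#5 becomes A#4
D4 becomes B3
G4 becomes E4
F4 becomes D4
D4 becomes B3

D#4 D#5 A#4 B3 E4 D4 B3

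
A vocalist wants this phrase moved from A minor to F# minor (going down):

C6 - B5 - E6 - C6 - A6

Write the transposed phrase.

A5 G#5 C#6 A5 F#6

A minor to F# minor down is a minor third, so every note moves down by that interval.
C6 gives A5
B5 gives G#5
E6 gives C#6
C6 gives A5
A6 gives F#6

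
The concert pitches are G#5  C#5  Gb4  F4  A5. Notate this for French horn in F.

D#6 G#5 Db5 C5 E6

Written C4 sounds as F3 on the French horn in F, so concert pitches are written a perfect fifth up.
G#5 becomes D#6
C#5 becomes G#5
Gb4 becomes Db5
F4 becomes C5
A5 becomes E6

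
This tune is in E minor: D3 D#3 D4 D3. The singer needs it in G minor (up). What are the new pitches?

F3 F#3 F4 F3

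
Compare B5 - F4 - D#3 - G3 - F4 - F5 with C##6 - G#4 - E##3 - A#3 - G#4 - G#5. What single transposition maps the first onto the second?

up an augmented second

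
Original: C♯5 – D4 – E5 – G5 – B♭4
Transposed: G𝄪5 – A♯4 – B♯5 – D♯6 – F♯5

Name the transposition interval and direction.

Take the first pair: C#5 → G##5. C to G spans 5 letter names, so the interval is some kind of fifth.
C#5 to G##5 is 8 semitones, which makes it an augmented fifth; the second version is higher, so the direction is up.
Checking another pair — Bb4 → F#5 — gives the same interval.

up an augmented fifth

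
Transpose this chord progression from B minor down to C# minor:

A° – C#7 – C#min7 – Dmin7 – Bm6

B° D#7 D#min7 Emin7 C#m6

B minor down to C# minor is a minor seventh; each chord root moves by that interval while the quality stays the same.
A°: root A down a minor seventh → B, giving B°.
C#7: root C# down a minor seventh → D#, giving D#7.
C#min7: root C# down a minor seventh → D#, giving D#min7.
Dmin7: root D down a minor seventh → E, giving Emin7.
Bm6: root B down a minor seventh → C#, giving C#m6.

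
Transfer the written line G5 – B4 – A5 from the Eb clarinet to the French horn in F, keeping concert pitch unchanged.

First find concert pitch: the Eb clarinet sounds a minor third above written, so G5 B4 A5 sounds Bb5 D5 C6.
Then write for French horn in F: it sounds a perfect fifth below written, so the part must be a perfect fifth above concert.
Bb5 → F6
D5 → A5
C6 → G6

F6 A5 G6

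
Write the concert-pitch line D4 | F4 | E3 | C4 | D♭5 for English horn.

A4 C5 B3 G4 Ab5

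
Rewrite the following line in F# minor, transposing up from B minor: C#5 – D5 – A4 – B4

From B up to F# is a perfect fifth; apply that to each pitch.
C#5 -> G#5
D5 -> A5
A4 -> E5
B4 -> F#5

G#5 A5 E5 F#5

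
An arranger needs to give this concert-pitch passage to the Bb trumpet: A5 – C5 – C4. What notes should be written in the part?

Written C4 sounds as Bb3 on the Bb trumpet, so concert pitches are written a major second up.
A5 -> B5
C5 -> D5
C4 -> D4

B5 D5 D4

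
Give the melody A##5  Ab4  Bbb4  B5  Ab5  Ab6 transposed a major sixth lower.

A##5 → C##5
Ab4 → Cb4
Bbb4 → Dbb4
B5 → D5
Ab5 → Cb5
Ab6 → Cb6

C##5 Cb4 Dbb4 D5 Cb5 Cb6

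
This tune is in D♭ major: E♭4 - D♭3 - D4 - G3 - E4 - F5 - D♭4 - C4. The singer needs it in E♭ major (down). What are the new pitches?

From D♭ down to E♭ is a minor seventh; apply that to each pitch.
Eb4 → F3
Db3 → Eb2
D4 → E3
G3 → A2
E4 → F#3
F5 → G4
Db4 → Eb3
C4 → D3

F3 Eb2 E3 A2 F#3 G4 Eb3 D3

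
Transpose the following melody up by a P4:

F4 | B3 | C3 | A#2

F4 → Bb4
B3 → E4
C3 → F3
A#2 → D#3

Bb4 E4 F3 D#3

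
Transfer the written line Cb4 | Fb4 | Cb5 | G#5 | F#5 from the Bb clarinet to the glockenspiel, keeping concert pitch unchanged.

First find concert pitch: the Bb clarinet sounds a major second below written, so Cb4 Fb4 Cb5 G#5 F#5 sounds Bbb3 Ebb4 Bbb4 F#5 E5.
Then write for glockenspiel: it sounds a perfect fifteenth above written, so the part must be a perfect fifteenth below concert.
Bbb3 → Bbb1
Ebb4 → Ebb2
Bbb4 → Bbb2
F#5 → F#3
E5 → E3

Bbb1 Ebb2 Bbb2 F#3 E3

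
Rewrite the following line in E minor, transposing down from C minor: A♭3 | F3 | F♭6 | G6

C minor to E minor down is a minor sixth, so every note moves down by that interval.
Ab3 to C3
F3 to A2
Fb6 to Ab5
G6 to B5

C3 A2 Ab5 B5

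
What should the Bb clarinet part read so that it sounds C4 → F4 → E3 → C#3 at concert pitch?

The Bb clarinet sounds a major second below written, so the written part must be a major second above concert — transpose each note up.
C4 becomes D4
F4 becomes G4
E3 becomes F#3
C#3 becomes D#3

D4 G4 F#3 D#3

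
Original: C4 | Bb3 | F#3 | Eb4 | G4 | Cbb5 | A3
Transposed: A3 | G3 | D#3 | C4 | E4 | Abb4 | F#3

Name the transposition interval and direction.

down a minor third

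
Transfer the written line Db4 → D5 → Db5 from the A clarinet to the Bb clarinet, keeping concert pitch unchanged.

First find concert pitch: the A clarinet sounds a minor third below written, so Db4 D5 Db5 sounds Bb3 B4 Bb4.
Then write for Bb clarinet: it sounds a major second below written, so the part must be a major second above concert.
Bb3 → C4
B4 → C#5
Bb4 → C5

C4 C#5 C5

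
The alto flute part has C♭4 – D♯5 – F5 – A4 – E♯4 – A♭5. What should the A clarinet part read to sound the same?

Bbb3 C#5 Eb5 G4 D#4 Gb5

First find concert pitch: the alto flute sounds a perfect fourth below written, so C♭4 D♯5 F5 A4 E♯4 A♭5 sounds Gb3 A#4 C5 E4 B#3 Eb5.
Then write for A clarinet: it sounds a minor third below written, so the part must be a minor third above concert.
Gb3 → Bbb3
A#4 → C#5
C5 → Eb5
E4 → G4
B#3 → D#4
Eb5 → Gb5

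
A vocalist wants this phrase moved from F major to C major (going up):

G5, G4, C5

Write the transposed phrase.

From F up to C is a perfect fifth; apply that to each pitch.
G5 -> D6
G4 -> D5
C5 -> G5

D6 D5 G5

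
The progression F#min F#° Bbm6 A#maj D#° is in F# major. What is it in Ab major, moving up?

F# major up to Ab major is a diminished third; each chord root moves by that interval while the quality stays the same.
F#min: root F# up a diminished third → Ab, giving Abmin.
F#°: root F# up a diminished third → Ab, giving Ab°.
Bbm6: root Bb up a diminished third → Dbb, giving Dbbm6.
A#maj: root A# up a diminished third → C, giving Cmaj.
D#°: root D# up a diminished third → F, giving F°.

Abmin Ab° Dbbm6 Cmaj F°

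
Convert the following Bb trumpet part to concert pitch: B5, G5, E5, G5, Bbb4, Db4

The Bb trumpet sounds a major second below written, so transpose each written note down a major second.
B5 gives A5
G5 gives F5
E5 gives D5
G5 gives F5
Bbb4 gives Abb4
Db4 gives Cb4

A5 F5 D5 F5 Abb4 Cb4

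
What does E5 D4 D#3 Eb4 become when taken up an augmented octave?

E#6 D#5 D##4 E5

E5 -> E#6
D4 -> D#5
D#3 -> D##4
Eb4 -> E5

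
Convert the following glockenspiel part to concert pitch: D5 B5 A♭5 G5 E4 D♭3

D7 B7 Ab7 G7 E6 Db5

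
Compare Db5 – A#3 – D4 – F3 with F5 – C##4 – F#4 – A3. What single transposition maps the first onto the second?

up a major third

Take the first pair: Db5 → F5. D to F spans 3 letter names, so the interval is some kind of third.
Db5 to F5 is 4 semitones, which makes it a major third; the second version is higher, so the direction is up.
Checking another pair — F3 → A3 — gives the same interval.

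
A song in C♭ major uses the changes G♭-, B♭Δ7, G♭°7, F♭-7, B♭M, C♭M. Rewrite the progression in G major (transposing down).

D- F#Δ7 D°7 C-7 F#M GM

C♭ major down to G major is a diminished fourth; each chord root moves by that interval while the quality stays the same.
G♭-: root G♭ down a diminished fourth → D, giving D-.
B♭Δ7: root B♭ down a diminished fourth → F#, giving F#Δ7.
G♭°7: root G♭ down a diminished fourth → D, giving D°7.
F♭-7: root F♭ down a diminished fourth → C, giving C-7.
B♭M: root B♭ down a diminished fourth → F#, giving F#M.
C♭M: root C♭ down a diminished fourth → G, giving GM.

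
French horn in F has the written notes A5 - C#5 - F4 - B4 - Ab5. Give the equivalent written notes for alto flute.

G5 B4 Eb4 A4 Gb5

First find concert pitch: the French horn in F sounds a perfect fifth below written, so A5 C#5 F4 B4 Ab5 sounds D5 F#4 Bb3 E4 Db5.
Then write for alto flute: it sounds a perfect fourth below written, so the part must be a perfect fourth above concert.
D5 → G5
F#4 → B4
Bb3 → Eb4
E4 → A4
Db5 → Gb5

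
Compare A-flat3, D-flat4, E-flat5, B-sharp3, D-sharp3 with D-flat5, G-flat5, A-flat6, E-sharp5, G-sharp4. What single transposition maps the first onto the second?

From Ab3 to Db5 is 11 letter names — an eleventh of some quality.
Ab3 to Db5 is 17 semitones, which makes it a perfect eleventh; the second version is higher, so the direction is up.
Checking another pair — D#3 → G#4 — gives the same interval.

up a perfect eleventh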